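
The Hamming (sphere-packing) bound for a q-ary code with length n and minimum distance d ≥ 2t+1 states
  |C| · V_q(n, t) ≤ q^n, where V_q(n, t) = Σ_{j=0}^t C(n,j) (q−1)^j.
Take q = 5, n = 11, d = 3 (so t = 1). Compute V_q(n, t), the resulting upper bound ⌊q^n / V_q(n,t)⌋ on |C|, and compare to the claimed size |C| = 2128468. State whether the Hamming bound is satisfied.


V_q(n, t) = 45, q^n = 48828125, Hamming bound = 1085069, |C| = 2128468 > bound (violated).

Step 1: Compute V_q(n, t) = Σ_{j=0}^1 C(n, j) (q−1)^j.
  j = 0: C(11,0)·(4)^0 = 1·1 = 1.
  j = 1: C(11,1)·(4)^1 = 11·4 = 44.
  V_q(n, t) = 1 + 44 = 45.
Step 2: q^n = 5^11 = 48828125.
Step 3: Hamming bound ⌊q^n / V_q(n,t)⌋ = ⌊48828125/45⌋ = 1085069.
Step 4: Compare |C| = 2128468 to 1085069: violated.
The claimed |C| lies above the Hamming bound, so no 5-ary code of length 11 with d ≥ 3 can have 2128468 codewords.


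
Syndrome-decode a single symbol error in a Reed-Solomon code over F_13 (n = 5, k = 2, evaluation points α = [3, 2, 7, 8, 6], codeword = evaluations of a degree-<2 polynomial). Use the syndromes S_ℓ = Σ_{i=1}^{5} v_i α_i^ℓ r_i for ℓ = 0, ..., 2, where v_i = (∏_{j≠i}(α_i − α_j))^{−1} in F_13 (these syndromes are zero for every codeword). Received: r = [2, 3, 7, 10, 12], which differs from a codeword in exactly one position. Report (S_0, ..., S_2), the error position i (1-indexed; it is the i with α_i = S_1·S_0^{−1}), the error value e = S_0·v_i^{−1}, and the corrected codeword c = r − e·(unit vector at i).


S = (8, 4, 2), error at position 3, error magnitude e = 9, c = [2, 3, 11, 10, 12].

Step 1: column multipliers v_i = (∏_{j≠i}(α_i − α_j))^{−1} mod 13.
  i = 1 (α = 3): (3−2)(3−7)(3−8)(3−6) = 1·(−4)·(−5)·(−3) = −60 ≡ 5, so v_1 = 5^{−1} = 8 (mod 13).
  i = 2 (α = 2): (2−3)(2−7)(2−8)(2−6) = (−1)·(−5)·(−6)·(−4) = 120 ≡ 3, so v_2 = 3^{−1} = 9 (mod 13).
  i = 3 (α = 7): (7−3)(7−2)(7−8)(7−6) = 4·5·(−1)·1 = −20 ≡ 6, so v_3 = 6^{−1} = 11 (mod 13).
  i = 4 (α = 8): (8−3)(8−2)(8−7)(8−6) = 5·6·1·2 = 60 ≡ 8, so v_4 = 8^{−1} = 5 (mod 13).
  i = 5 (α = 6): (6−3)(6−2)(6−7)(6−8) = 3·4·(−1)·(−2) = 24 ≡ 11, so v_5 = 11^{−1} = 6 (mod 13).
  v = [8, 9, 11, 5, 6].
Step 2: syndromes of r = [2, 3, 7, 10, 12] (all sums mod 13).
  S_0 = Σ v_i r_i = 8·2 + 9·3 + 11·7 + 5·10 + 6·12 = 242 ≡ 8.
  S_1 = Σ v_i α_i r_i = 8·3·2 + 9·2·3 + 11·7·7 + 5·8·10 + 6·6·12 = 1473 ≡ 4.
  α_i^2 mod 13 = [9, 4, 10, 12, 10].
  S_2 = Σ v_i α_i^2 r_i = 8·9·2 + 9·4·3 + 11·10·7 + 5·12·10 + 6·10·12 = 2342 ≡ 2.
  S = (8, 4, 2) ≠ 0, so r is not a codeword (an error is present).
Step 3: locate the error. For a single error e at position i, S_ℓ = v_i·e·α_i^ℓ, so α_err = S_1/S_0.
  S_0^{−1} = 8^{−1} = 5 (mod 13), so α_err = 4·5 = 20 ≡ 7 = α_3. Error position i = 3.
  Consistency check: S_2/S_1 = 2·10 = 20 ≡ 7 = α_err ✓ (single-error assumption holds).
Step 4: error magnitude e = S_0/v_3 = S_0·∏_{j≠3}(α_3 − α_j) = 8·6 = 48 ≡ 9 (mod 13).
Step 5: correct position 3: c_3 = r_3 − e = 7 − 9 ≡ 11 (mod 13). Hence c = [2, 3, 11, 10, 12].
  Check: interpolating c through the α_i gives m(x) = 5 + 12·x (degree < 2) with m(α_i) = c_i for every i, so c is indeed a codeword.


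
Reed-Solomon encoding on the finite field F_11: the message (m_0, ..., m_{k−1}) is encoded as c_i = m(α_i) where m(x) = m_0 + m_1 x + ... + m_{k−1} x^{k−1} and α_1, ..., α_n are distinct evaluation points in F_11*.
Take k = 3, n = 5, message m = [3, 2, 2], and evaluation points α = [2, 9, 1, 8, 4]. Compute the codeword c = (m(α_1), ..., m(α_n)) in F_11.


c = [4, 7, 7, 4, 10]

Message polynomial: m(x) = 3 + 2·x + 2·x^2 (mod 11).
For each evaluation point α_i, compute m(α_i) mod 11:
  α_1 = 2: Horner steps 2 → 6 → 4, so m(2) = 4.
  α_2 = 9: Horner steps 2 → 9 → 7, so m(9) = 7.
  α_3 = 1: Horner steps 2 → 4 → 7, so m(1) = 7.
  α_4 = 8: Horner steps 2 → 7 → 4, so m(8) = 4.
  α_5 = 4: Horner steps 2 → 10 → 10, so m(4) = 10.
Codeword c = [4, 7, 7, 4, 10] ∈ F_11^5.


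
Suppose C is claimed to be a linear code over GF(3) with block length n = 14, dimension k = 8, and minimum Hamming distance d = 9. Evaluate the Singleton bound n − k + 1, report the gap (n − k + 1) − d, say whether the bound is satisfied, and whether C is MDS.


Singleton RHS = n − k + 1 = 7, slack = -2, bound violated (no such code; not MDS).

Singleton bound: d ≤ n − k + 1.
Here n = 14, k = 8, so n − k + 1 = 7.
Given d = 9, check d ≤ 7: NO.
Slack = (n − k + 1) − d = -2.
The slack is negative: d = 9 exceeds n − k + 1 = 7 by 2, so the Singleton bound is violated and no linear [14, 8, 9]_3 code can exist. In particular it is not MDS (MDS requires d = n − k + 1 exactly).
Description: the claimed parameters are [14, 8, 9]_3; such a code would be impossible (violates the Singleton bound).


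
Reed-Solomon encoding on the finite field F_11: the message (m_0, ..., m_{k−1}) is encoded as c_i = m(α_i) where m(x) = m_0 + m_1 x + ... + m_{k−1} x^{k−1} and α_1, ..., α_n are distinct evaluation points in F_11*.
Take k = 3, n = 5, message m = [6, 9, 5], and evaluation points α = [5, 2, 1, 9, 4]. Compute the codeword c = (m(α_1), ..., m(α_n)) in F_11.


c = [0, 0, 9, 8, 1]

Message polynomial: m(x) = 6 + 9·x + 5·x^2 (mod 11).
For each evaluation point α_i, compute m(α_i) mod 11:
  α_1 = 5: Horner steps 5 → 1 → 0, so m(5) = 0.
  α_2 = 2: Horner steps 5 → 8 → 0, so m(2) = 0.
  α_3 = 1: Horner steps 5 → 3 → 9, so m(1) = 9.
  α_4 = 9: Horner steps 5 → 10 → 8, so m(9) = 8.
  α_5 = 4: Horner steps 5 → 7 → 1, so m(4) = 1.
Codeword c = [0, 0, 9, 8, 1] ∈ F_11^5.


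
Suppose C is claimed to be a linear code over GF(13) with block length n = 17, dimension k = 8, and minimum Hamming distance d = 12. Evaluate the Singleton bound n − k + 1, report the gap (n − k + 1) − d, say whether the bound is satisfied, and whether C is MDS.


Singleton RHS = n − k + 1 = 10, slack = -2, bound violated (no such code; not MDS).

Singleton bound: d ≤ n − k + 1.
Here n = 17, k = 8, so n − k + 1 = 10.
Given d = 12, check d ≤ 10: NO.
Slack = (n − k + 1) − d = -2.
The slack is negative: d = 12 exceeds n − k + 1 = 10 by 2, so the Singleton bound is violated and no linear [17, 8, 12]_13 code can exist. In particular it is not MDS (MDS requires d = n − k + 1 exactly).
Description: the claimed parameters are [17, 8, 12]_13; such a code would be impossible (violates the Singleton bound).


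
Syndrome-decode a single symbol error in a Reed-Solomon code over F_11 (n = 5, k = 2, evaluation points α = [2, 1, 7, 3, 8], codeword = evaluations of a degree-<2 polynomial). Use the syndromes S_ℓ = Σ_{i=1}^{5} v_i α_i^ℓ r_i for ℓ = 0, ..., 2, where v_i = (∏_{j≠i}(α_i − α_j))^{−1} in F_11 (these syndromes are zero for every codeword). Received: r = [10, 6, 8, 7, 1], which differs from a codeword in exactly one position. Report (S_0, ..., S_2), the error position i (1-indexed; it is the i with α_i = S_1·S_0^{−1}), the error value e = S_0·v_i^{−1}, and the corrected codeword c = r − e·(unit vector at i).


S = (10, 8, 2), error at position 4, error magnitude e = 4, c = [10, 6, 8, 3, 1].

Step 1: column multipliers v_i = (∏_{j≠i}(α_i − α_j))^{−1} mod 11.
  i = 1 (α = 2): (2−1)(2−7)(2−3)(2−8) = 1·(−5)·(−1)·(−6) = −30 ≡ 3, so v_1 = 3^{−1} = 4 (mod 11).
  i = 2 (α = 1): (1−2)(1−7)(1−3)(1−8) = (−1)·(−6)·(−2)·(−7) = 84 ≡ 7, so v_2 = 7^{−1} = 8 (mod 11).
  i = 3 (α = 7): (7−2)(7−1)(7−3)(7−8) = 5·6·4·(−1) = −120 ≡ 1, so v_3 = 1^{−1} = 1 (mod 11).
  i = 4 (α = 3): (3−2)(3−1)(3−7)(3−8) = 1·2·(−4)·(−5) = 40 ≡ 7, so v_4 = 7^{−1} = 8 (mod 11).
  i = 5 (α = 8): (8−2)(8−1)(8−7)(8−3) = 6·7·1·5 = 210 ≡ 1, so v_5 = 1^{−1} = 1 (mod 11).
  v = [4, 8, 1, 8, 1].
Step 2: syndromes of r = [10, 6, 8, 7, 1] (all sums mod 11).
  S_0 = Σ v_i r_i = 4·10 + 8·6 + 1·8 + 8·7 + 1·1 = 153 ≡ 10.
  S_1 = Σ v_i α_i r_i = 4·2·10 + 8·1·6 + 1·7·8 + 8·3·7 + 1·8·1 = 360 ≡ 8.
  α_i^2 mod 11 = [4, 1, 5, 9, 9].
  S_2 = Σ v_i α_i^2 r_i = 4·4·10 + 8·1·6 + 1·5·8 + 8·9·7 + 1·9·1 = 761 ≡ 2.
  S = (10, 8, 2) ≠ 0, so r is not a codeword (an error is present).
Step 3: locate the error. For a single error e at position i, S_ℓ = v_i·e·α_i^ℓ, so α_err = S_1/S_0.
  S_0^{−1} = 10^{−1} = 10 (mod 11), so α_err = 8·10 = 80 ≡ 3 = α_4. Error position i = 4.
  Consistency check: S_2/S_1 = 2·7 = 14 ≡ 3 = α_err ✓ (single-error assumption holds).
Step 4: error magnitude e = S_0/v_4 = S_0·∏_{j≠4}(α_4 − α_j) = 10·7 = 70 ≡ 4 (mod 11).
Step 5: correct position 4: c_4 = r_4 − e = 7 − 4 ≡ 3 (mod 11). Hence c = [10, 6, 8, 3, 1].
  Check: interpolating c through the α_i gives m(x) = 2 + 4·x (degree < 2) with m(α_i) = c_i for every i, so c is indeed a codeword.


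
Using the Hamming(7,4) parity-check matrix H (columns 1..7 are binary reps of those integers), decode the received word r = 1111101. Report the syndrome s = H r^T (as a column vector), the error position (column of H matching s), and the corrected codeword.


s = (1, 1, 0)^T, error position = 6, corrected codeword c = 1111111

Compute s = H r^T mod 2 one row at a time:
  s_1 = 1 + 1 + 0 + 1 = 3 ≡ 1 (mod 2).
  s_2 = 1 + 1 + 0 + 1 = 3 ≡ 1 (mod 2).
  s_3 = 1 + 1 + 1 + 1 = 4 ≡ 0 (mod 2).
s = (1, 1, 0)^T — this equals column 6 of H (binary 110), so error is at position 6.
Correct: flip bit 6 of r = 1111101 to get c = 1111111.


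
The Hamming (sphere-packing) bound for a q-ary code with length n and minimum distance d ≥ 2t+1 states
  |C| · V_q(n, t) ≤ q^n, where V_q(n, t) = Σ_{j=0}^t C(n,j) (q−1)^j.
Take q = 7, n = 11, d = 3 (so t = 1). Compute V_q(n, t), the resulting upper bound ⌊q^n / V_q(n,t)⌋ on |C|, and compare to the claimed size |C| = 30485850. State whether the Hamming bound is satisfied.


V_q(n, t) = 67, q^n = 1977326743, Hamming bound = 29512339, |C| = 30485850 > bound (violated).

Step 1: Compute V_q(n, t) = Σ_{j=0}^1 C(n, j) (q−1)^j.
  j = 0: C(11,0)·(6)^0 = 1·1 = 1.
  j = 1: C(11,1)·(6)^1 = 11·6 = 66.
  V_q(n, t) = 1 + 66 = 67.
Step 2: q^n = 7^11 = 1977326743.
Step 3: Hamming bound ⌊q^n / V_q(n,t)⌋ = ⌊1977326743/67⌋ = 29512339.
Step 4: Compare |C| = 30485850 to 29512339: violated.
The claimed |C| lies above the Hamming bound, so no 7-ary code of length 11 with d ≥ 3 can have 30485850 codewords.


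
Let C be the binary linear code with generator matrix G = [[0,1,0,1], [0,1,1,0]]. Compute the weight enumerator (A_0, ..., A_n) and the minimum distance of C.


Weight distribution: A_0 = 1, A_2 = 3. Minimum distance d = 2.

Enumerate all 2^2 = 4 messages m ∈ F_2^2.
For each, compute codeword c = mG in F_2^4, then tally its weight.
  m = 00 → c = 0000, weight = 0.
  m = 10 → c = 0101, weight = 2.
  m = 01 → c = 0110, weight = 2.
  m = 11 → c = 0011, weight = 2.
Tally weights:
  weight 0: 1 codewords.
  weight 2: 3 codewords.
Minimum distance d = smallest w > 0 with A_w > 0 = 2.
Sanity: Σ A_w = 4 = 2^2 = 4 ✓.


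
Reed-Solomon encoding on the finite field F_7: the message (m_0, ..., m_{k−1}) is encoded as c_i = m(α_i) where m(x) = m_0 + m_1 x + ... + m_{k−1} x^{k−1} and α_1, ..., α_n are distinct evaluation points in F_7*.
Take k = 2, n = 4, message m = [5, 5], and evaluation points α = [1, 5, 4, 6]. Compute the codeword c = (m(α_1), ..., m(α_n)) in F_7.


c = [3, 2, 4, 0]

Message polynomial: m(x) = 5 + 5·x (mod 7).
For each evaluation point α_i, compute m(α_i) mod 7:
  α_1 = 1: Horner steps 5 → 3, so m(1) = 3.
  α_2 = 5: Horner steps 5 → 2, so m(5) = 2.
  α_3 = 4: Horner steps 5 → 4, so m(4) = 4.
  α_4 = 6: Horner steps 5 → 0, so m(6) = 0.
Codeword c = [3, 2, 4, 0] ∈ F_7^4.


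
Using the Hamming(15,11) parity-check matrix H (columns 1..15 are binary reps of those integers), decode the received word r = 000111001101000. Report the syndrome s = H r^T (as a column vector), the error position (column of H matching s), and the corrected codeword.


s = (1, 0, 0, 0)^T, error position = 8, corrected codeword c = 000111011101000

Compute s = H r^T mod 2 one row at a time:
  s_1 = 0 + 1 + 1 + 0 + 1 + 0 + 0 + 0 = 3 ≡ 1 (mod 2).
  s_2 = 1 + 1 + 1 + 0 + 1 + 0 + 0 + 0 = 4 ≡ 0 (mod 2).
  s_3 = 0 + 0 + 1 + 0 + 1 + 0 + 0 + 0 = 2 ≡ 0 (mod 2).
  s_4 = 0 + 0 + 1 + 0 + 1 + 0 + 0 + 0 = 2 ≡ 0 (mod 2).
s = (1, 0, 0, 0)^T — this equals column 8 of H (binary 1000), so error is at position 8.
Correct: flip bit 8 of r = 000111001101000 to get c = 000111011101000.


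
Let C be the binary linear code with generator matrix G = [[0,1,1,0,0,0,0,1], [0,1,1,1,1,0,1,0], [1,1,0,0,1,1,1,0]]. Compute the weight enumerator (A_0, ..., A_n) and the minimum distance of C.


Weight distribution: A_0 = 1, A_3 = 1, A_4 = 2, A_5 = 3, A_6 = 1. Minimum distance d = 3.

Enumerate all 2^3 = 8 messages m ∈ F_2^3.
For each, compute codeword c = mG in F_2^8, then tally its weight.
  m = 000 → c = 00000000, weight = 0.
  m = 100 → c = 01100001, weight = 3.
  m = 010 → c = 01111010, weight = 5.
  m = 110 → c = 00011011, weight = 4.
  m = 001 → c = 11001110, weight = 5.
  m = 101 → c = 10101111, weight = 6.
  m = 011 → c = 10110100, weight = 4.
  m = 111 → c = 11010101, weight = 5.
Tally weights:
  weight 0: 1 codewords.
  weight 3: 1 codewords.
  weight 4: 2 codewords.
  weight 5: 3 codewords.
  weight 6: 1 codewords.
Minimum distance d = smallest w > 0 with A_w > 0 = 3.
Sanity: Σ A_w = 8 = 2^3 = 8 ✓.


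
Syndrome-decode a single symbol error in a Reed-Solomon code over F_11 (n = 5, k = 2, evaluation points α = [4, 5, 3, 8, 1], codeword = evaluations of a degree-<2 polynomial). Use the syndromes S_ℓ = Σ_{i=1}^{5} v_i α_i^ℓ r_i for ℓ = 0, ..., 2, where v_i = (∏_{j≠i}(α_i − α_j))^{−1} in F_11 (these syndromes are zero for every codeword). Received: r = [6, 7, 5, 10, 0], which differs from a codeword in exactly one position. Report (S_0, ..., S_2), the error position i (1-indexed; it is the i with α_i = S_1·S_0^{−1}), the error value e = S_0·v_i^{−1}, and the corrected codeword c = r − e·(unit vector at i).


S = (10, 10, 10), error at position 5, error magnitude e = 8, c = [6, 7, 5, 10, 3].

Step 1: column multipliers v_i = (∏_{j≠i}(α_i − α_j))^{−1} mod 11.
  i = 1 (α = 4): (4−5)(4−3)(4−8)(4−1) = (−1)·1·(−4)·3 = 12 ≡ 1, so v_1 = 1^{−1} = 1 (mod 11).
  i = 2 (α = 5): (5−4)(5−3)(5−8)(5−1) = 1·2·(−3)·4 = −24 ≡ 9, so v_2 = 9^{−1} = 5 (mod 11).
  i = 3 (α = 3): (3−4)(3−5)(3−8)(3−1) = (−1)·(−2)·(−5)·2 = −20 ≡ 2, so v_3 = 2^{−1} = 6 (mod 11).
  i = 4 (α = 8): (8−4)(8−5)(8−3)(8−1) = 4·3·5·7 = 420 ≡ 2, so v_4 = 2^{−1} = 6 (mod 11).
  i = 5 (α = 1): (1−4)(1−5)(1−3)(1−8) = (−3)·(−4)·(−2)·(−7) = 168 ≡ 3, so v_5 = 3^{−1} = 4 (mod 11).
  v = [1, 5, 6, 6, 4].
Step 2: syndromes of r = [6, 7, 5, 10, 0] (all sums mod 11).
  S_0 = Σ v_i r_i = 1·6 + 5·7 + 6·5 + 6·10 + 4·0 = 131 ≡ 10.
  S_1 = Σ v_i α_i r_i = 1·4·6 + 5·5·7 + 6·3·5 + 6·8·10 + 4·1·0 = 769 ≡ 10.
  α_i^2 mod 11 = [5, 3, 9, 9, 1].
  S_2 = Σ v_i α_i^2 r_i = 1·5·6 + 5·3·7 + 6·9·5 + 6·9·10 + 4·1·0 = 945 ≡ 10.
  S = (10, 10, 10) ≠ 0, so r is not a codeword (an error is present).
Step 3: locate the error. For a single error e at position i, S_ℓ = v_i·e·α_i^ℓ, so α_err = S_1/S_0.
  S_0^{−1} = 10^{−1} = 10 (mod 11), so α_err = 10·10 = 100 ≡ 1 = α_5. Error position i = 5.
  Consistency check: S_2/S_1 = 10·10 = 100 ≡ 1 = α_err ✓ (single-error assumption holds).
Step 4: error magnitude e = S_0/v_5 = S_0·∏_{j≠5}(α_5 − α_j) = 10·3 = 30 ≡ 8 (mod 11).
Step 5: correct position 5: c_5 = r_5 − e = 0 − 8 ≡ 3 (mod 11). Hence c = [6, 7, 5, 10, 3].
  Check: interpolating c through the α_i gives m(x) = 2 + 1·x (degree < 2) with m(α_i) = c_i for every i, so c is indeed a codeword.


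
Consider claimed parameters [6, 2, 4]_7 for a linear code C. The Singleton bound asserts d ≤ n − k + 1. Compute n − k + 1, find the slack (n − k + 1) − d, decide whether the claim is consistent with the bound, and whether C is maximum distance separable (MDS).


Singleton RHS = n − k + 1 = 5, slack = 1, bound satisfied, not MDS.

Singleton bound: d ≤ n − k + 1.
Here n = 6, k = 2, so n − k + 1 = 5.
Given d = 4, check d ≤ 5: YES.
Slack = (n − k + 1) − d = 1.
The code is NOT MDS (slack = 1 > 0).
Description: the claimed parameters are [6, 2, 4]_7; such a code would be non-MDS.


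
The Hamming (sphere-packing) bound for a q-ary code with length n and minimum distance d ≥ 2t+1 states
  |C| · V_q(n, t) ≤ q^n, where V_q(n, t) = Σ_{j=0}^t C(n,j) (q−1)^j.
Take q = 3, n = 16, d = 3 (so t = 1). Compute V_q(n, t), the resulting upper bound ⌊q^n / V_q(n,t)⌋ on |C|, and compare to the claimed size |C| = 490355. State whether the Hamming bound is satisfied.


V_q(n, t) = 33, q^n = 43046721, Hamming bound = 1304446, |C| = 490355 ≤ bound (satisfied).

Step 1: Compute V_q(n, t) = Σ_{j=0}^1 C(n, j) (q−1)^j.
  j = 0: C(16,0)·(2)^0 = 1·1 = 1.
  j = 1: C(16,1)·(2)^1 = 16·2 = 32.
  V_q(n, t) = 1 + 32 = 33.
Step 2: q^n = 3^16 = 43046721.
Step 3: Hamming bound ⌊q^n / V_q(n,t)⌋ = ⌊43046721/33⌋ = 1304446.
Step 4: Compare |C| = 490355 to 1304446: satisfied.
The claimed |C| lies below the Hamming bound.


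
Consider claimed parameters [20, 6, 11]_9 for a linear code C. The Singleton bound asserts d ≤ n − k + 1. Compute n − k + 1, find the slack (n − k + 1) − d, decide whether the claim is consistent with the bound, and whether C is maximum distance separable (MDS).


Singleton RHS = n − k + 1 = 15, slack = 4, bound satisfied, not MDS.

Singleton bound: d ≤ n − k + 1.
Here n = 20, k = 6, so n − k + 1 = 15.
Given d = 11, check d ≤ 15: YES.
Slack = (n − k + 1) − d = 4.
The code is NOT MDS (slack = 4 > 0).
Description: the claimed parameters are [20, 6, 11]_9; such a code would be non-MDS.


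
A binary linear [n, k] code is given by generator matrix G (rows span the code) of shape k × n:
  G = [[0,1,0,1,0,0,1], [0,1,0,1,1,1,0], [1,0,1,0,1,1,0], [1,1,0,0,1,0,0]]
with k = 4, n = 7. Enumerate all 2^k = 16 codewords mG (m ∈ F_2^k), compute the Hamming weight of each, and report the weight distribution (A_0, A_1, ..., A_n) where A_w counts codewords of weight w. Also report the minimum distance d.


Weight distribution: A_0 = 1, A_3 = 7, A_4 = 7, A_7 = 1. Minimum distance d = 3.

Enumerate all 2^4 = 16 messages m ∈ F_2^4.
For each, compute codeword c = mG in F_2^7, then tally its weight.
  m = 0000 → c = 0000000, weight = 0.
  m = 1000 → c = 0101001, weight = 3.
  m = 0100 → c = 0101110, weight = 4.
  m = 1100 → c = 0000111, weight = 3.
  m = 0010 → c = 1010110, weight = 4.
  m = 1010 → c = 1111111, weight = 7.
  m = 0110 → c = 1111000, weight = 4.
  m = 1110 → c = 1010001, weight = 3.
  m = 0001 → c = 1100100, weight = 3.
  m = 1001 → c = 1001101, weight = 4.
  m = 0101 → c = 1001010, weight = 3.
  m = 1101 → c = 1100011, weight = 4.
  m = 0011 → c = 0110010, weight = 3.
  m = 1011 → c = 0011011, weight = 4.
  m = 0111 → c = 0011100, weight = 3.
  m = 1111 → c = 0110101, weight = 4.
Tally weights:
  weight 0: 1 codewords.
  weight 3: 7 codewords.
  weight 4: 7 codewords.
  weight 7: 1 codewords.
Minimum distance d = smallest w > 0 with A_w > 0 = 3.
Sanity: Σ A_w = 16 = 2^4 = 16 ✓.


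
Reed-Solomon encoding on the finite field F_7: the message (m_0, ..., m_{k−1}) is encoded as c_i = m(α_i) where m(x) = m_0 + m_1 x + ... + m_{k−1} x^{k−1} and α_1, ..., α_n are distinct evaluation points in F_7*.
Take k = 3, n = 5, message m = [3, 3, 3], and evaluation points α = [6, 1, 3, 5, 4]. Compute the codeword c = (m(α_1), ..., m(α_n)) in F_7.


c = [3, 2, 4, 2, 0]

Message polynomial: m(x) = 3 + 3·x + 3·x^2 (mod 7).
For each evaluation point α_i, compute m(α_i) mod 7:
  α_1 = 6: Horner steps 3 → 0 → 3, so m(6) = 3.
  α_2 = 1: Horner steps 3 → 6 → 2, so m(1) = 2.
  α_3 = 3: Horner steps 3 → 5 → 4, so m(3) = 4.
  α_4 = 5: Horner steps 3 → 4 → 2, so m(5) = 2.
  α_5 = 4: Horner steps 3 → 1 → 0, so m(4) = 0.
Codeword c = [3, 2, 4, 2, 0] ∈ F_7^5.


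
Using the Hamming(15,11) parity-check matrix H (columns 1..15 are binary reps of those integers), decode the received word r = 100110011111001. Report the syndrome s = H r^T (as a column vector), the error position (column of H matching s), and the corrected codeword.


s = (0, 0, 1, 1)^T, error position = 3, corrected codeword c = 101110011111001

Compute s = H r^T mod 2 one row at a time:
  s_1 = 1 + 1 + 1 + 1 + 1 + 0 + 0 + 1 = 6 ≡ 0 (mod 2).
  s_2 = 1 + 1 + 0 + 0 + 1 + 0 + 0 + 1 = 4 ≡ 0 (mod 2).
  s_3 = 0 + 0 + 0 + 0 + 1 + 1 + 0 + 1 = 3 ≡ 1 (mod 2).
  s_4 = 1 + 0 + 1 + 0 + 1 + 1 + 0 + 1 = 5 ≡ 1 (mod 2).
s = (0, 0, 1, 1)^T — this equals column 3 of H (binary 0011), so error is at position 3.
Correct: flip bit 3 of r = 100110011111001 to get c = 101110011111001.


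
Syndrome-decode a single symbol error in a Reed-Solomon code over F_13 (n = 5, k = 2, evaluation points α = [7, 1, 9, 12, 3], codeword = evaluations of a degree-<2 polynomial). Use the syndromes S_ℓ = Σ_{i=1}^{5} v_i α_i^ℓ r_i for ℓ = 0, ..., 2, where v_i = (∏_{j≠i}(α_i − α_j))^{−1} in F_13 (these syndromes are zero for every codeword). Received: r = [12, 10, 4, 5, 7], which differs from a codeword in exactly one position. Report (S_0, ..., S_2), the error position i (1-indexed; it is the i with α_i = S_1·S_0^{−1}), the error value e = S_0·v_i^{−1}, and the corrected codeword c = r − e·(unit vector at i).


S = (7, 8, 11), error at position 5, error magnitude e = 5, c = [12, 10, 4, 5, 2].

Step 1: column multipliers v_i = (∏_{j≠i}(α_i − α_j))^{−1} mod 13.
  i = 1 (α = 7): (7−1)(7−9)(7−12)(7−3) = 6·(−2)·(−5)·4 = 240 ≡ 6, so v_1 = 6^{−1} = 11 (mod 13).
  i = 2 (α = 1): (1−7)(1−9)(1−12)(1−3) = (−6)·(−8)·(−11)·(−2) = 1056 ≡ 3, so v_2 = 3^{−1} = 9 (mod 13).
  i = 3 (α = 9): (9−7)(9−1)(9−12)(9−3) = 2·8·(−3)·6 = −288 ≡ 11, so v_3 = 11^{−1} = 6 (mod 13).
  i = 4 (α = 12): (12−7)(12−1)(12−9)(12−3) = 5·11·3·9 = 1485 ≡ 3, so v_4 = 3^{−1} = 9 (mod 13).
  i = 5 (α = 3): (3−7)(3−1)(3−9)(3−12) = (−4)·2·(−6)·(−9) = −432 ≡ 10, so v_5 = 10^{−1} = 4 (mod 13).
  v = [11, 9, 6, 9, 4].
Step 2: syndromes of r = [12, 10, 4, 5, 7] (all sums mod 13).
  S_0 = Σ v_i r_i = 11·12 + 9·10 + 6·4 + 9·5 + 4·7 = 319 ≡ 7.
  S_1 = Σ v_i α_i r_i = 11·7·12 + 9·1·10 + 6·9·4 + 9·12·5 + 4·3·7 = 1854 ≡ 8.
  α_i^2 mod 13 = [10, 1, 3, 1, 9].
  S_2 = Σ v_i α_i^2 r_i = 11·10·12 + 9·1·10 + 6·3·4 + 9·1·5 + 4·9·7 = 1779 ≡ 11.
  S = (7, 8, 11) ≠ 0, so r is not a codeword (an error is present).
Step 3: locate the error. For a single error e at position i, S_ℓ = v_i·e·α_i^ℓ, so α_err = S_1/S_0.
  S_0^{−1} = 7^{−1} = 2 (mod 13), so α_err = 8·2 = 16 ≡ 3 = α_5. Error position i = 5.
  Consistency check: S_2/S_1 = 11·5 = 55 ≡ 3 = α_err ✓ (single-error assumption holds).
Step 4: error magnitude e = S_0/v_5 = S_0·∏_{j≠5}(α_5 − α_j) = 7·10 = 70 ≡ 5 (mod 13).
Step 5: correct position 5: c_5 = r_5 − e = 7 − 5 ≡ 2 (mod 13). Hence c = [12, 10, 4, 5, 2].
  Check: interpolating c through the α_i gives m(x) = 1 + 9·x (degree < 2) with m(α_i) = c_i for every i, so c is indeed a codeword.


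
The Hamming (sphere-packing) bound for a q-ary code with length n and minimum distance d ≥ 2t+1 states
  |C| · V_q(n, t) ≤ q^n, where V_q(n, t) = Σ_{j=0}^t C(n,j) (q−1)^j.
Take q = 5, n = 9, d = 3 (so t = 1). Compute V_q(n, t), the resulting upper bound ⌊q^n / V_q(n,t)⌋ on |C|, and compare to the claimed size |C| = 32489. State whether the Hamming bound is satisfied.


V_q(n, t) = 37, q^n = 1953125, Hamming bound = 52787, |C| = 32489 ≤ bound (satisfied).

Step 1: Compute V_q(n, t) = Σ_{j=0}^1 C(n, j) (q−1)^j.
  j = 0: C(9,0)·(4)^0 = 1·1 = 1.
  j = 1: C(9,1)·(4)^1 = 9·4 = 36.
  V_q(n, t) = 1 + 36 = 37.
Step 2: q^n = 5^9 = 1953125.
Step 3: Hamming bound ⌊q^n / V_q(n,t)⌋ = ⌊1953125/37⌋ = 52787.
Step 4: Compare |C| = 32489 to 52787: satisfied.
The claimed |C| lies below the Hamming bound.


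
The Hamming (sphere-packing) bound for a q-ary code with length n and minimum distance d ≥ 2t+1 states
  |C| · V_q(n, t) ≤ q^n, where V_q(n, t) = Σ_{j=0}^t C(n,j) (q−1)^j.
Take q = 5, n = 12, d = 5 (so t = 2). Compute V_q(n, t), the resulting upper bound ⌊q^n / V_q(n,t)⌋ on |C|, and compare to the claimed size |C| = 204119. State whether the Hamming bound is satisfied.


V_q(n, t) = 1105, q^n = 244140625, Hamming bound = 220941, |C| = 204119 ≤ bound (satisfied).

Step 1: Compute V_q(n, t) = Σ_{j=0}^2 C(n, j) (q−1)^j.
  j = 0: C(12,0)·(4)^0 = 1·1 = 1.
  j = 1: C(12,1)·(4)^1 = 12·4 = 48.
  j = 2: C(12,2)·(4)^2 = 66·16 = 1056.
  V_q(n, t) = 1 + 48 + 1056 = 1105.
Step 2: q^n = 5^12 = 244140625.
Step 3: Hamming bound ⌊q^n / V_q(n,t)⌋ = ⌊244140625/1105⌋ = 220941.
Step 4: Compare |C| = 204119 to 220941: satisfied.
The claimed |C| lies below the Hamming bound.


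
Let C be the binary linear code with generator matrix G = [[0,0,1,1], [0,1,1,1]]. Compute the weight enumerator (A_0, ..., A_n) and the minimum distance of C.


Weight distribution: A_0 = 1, A_1 = 1, A_2 = 1, A_3 = 1. Minimum distance d = 1.

Enumerate all 2^2 = 4 messages m ∈ F_2^2.
For each, compute codeword c = mG in F_2^4, then tally its weight.
  m = 00 → c = 0000, weight = 0.
  m = 10 → c = 0011, weight = 2.
  m = 01 → c = 0111, weight = 3.
  m = 11 → c = 0100, weight = 1.
Tally weights:
  weight 0: 1 codewords.
  weight 1: 1 codewords.
  weight 2: 1 codewords.
  weight 3: 1 codewords.
Minimum distance d = smallest w > 0 with A_w > 0 = 1.
Sanity: Σ A_w = 4 = 2^2 = 4 ✓.


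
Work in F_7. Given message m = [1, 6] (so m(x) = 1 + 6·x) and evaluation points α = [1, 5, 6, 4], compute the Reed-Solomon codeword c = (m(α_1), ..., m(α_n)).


c = [0, 3, 2, 4]

Message polynomial: m(x) = 1 + 6·x (mod 7).
For each evaluation point α_i, compute m(α_i) mod 7:
  α_1 = 1: Horner steps 6 → 0, so m(1) = 0.
  α_2 = 5: Horner steps 6 → 3, so m(5) = 3.
  α_3 = 6: Horner steps 6 → 2, so m(6) = 2.
  α_4 = 4: Horner steps 6 → 4, so m(4) = 4.
Codeword c = [0, 3, 2, 4] ∈ F_7^4.


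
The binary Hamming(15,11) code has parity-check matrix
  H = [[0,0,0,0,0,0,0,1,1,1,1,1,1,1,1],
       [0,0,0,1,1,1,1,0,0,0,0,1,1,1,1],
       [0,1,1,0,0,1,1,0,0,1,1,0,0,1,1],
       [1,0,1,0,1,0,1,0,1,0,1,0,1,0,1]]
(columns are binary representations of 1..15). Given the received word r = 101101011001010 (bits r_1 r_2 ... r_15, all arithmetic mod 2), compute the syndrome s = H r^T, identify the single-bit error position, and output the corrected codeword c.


s = (0, 0, 1, 1)^T, error position = 3, corrected codeword c = 100101011001010

Compute s = H r^T mod 2 one row at a time:
  s_1 = 1 + 1 + 0 + 0 + 1 + 0 + 1 + 0 = 4 ≡ 0 (mod 2).
  s_2 = 1 + 0 + 1 + 0 + 1 + 0 + 1 + 0 = 4 ≡ 0 (mod 2).
  s_3 = 0 + 1 + 1 + 0 + 0 + 0 + 1 + 0 = 3 ≡ 1 (mod 2).
  s_4 = 1 + 1 + 0 + 0 + 1 + 0 + 0 + 0 = 3 ≡ 1 (mod 2).
s = (0, 0, 1, 1)^T — this equals column 3 of H (binary 0011), so error is at position 3.
Correct: flip bit 3 of r = 101101011001010 to get c = 100101011001010.


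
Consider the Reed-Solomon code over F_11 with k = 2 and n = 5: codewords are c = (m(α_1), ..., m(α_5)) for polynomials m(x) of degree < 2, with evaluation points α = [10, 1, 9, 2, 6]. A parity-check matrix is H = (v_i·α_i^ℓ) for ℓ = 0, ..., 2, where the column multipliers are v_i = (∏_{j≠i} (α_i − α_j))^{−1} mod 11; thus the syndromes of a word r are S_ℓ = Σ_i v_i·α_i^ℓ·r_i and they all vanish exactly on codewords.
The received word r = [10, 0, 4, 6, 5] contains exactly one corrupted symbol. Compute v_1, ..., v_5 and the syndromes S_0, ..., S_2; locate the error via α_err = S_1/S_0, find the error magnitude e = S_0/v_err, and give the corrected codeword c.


S = (7, 9, 10), error at position 5, error magnitude e = 8, c = [10, 0, 4, 6, 8].

Step 1: column multipliers v_i = (∏_{j≠i}(α_i − α_j))^{−1} mod 11.
  i = 1 (α = 10): (10−1)(10−9)(10−2)(10−6) = 9·1·8·4 = 288 ≡ 2, so v_1 = 2^{−1} = 6 (mod 11).
  i = 2 (α = 1): (1−10)(1−9)(1−2)(1−6) = (−9)·(−8)·(−1)·(−5) = 360 ≡ 8, so v_2 = 8^{−1} = 7 (mod 11).
  i = 3 (α = 9): (9−10)(9−1)(9−2)(9−6) = (−1)·8·7·3 = −168 ≡ 8, so v_3 = 8^{−1} = 7 (mod 11).
  i = 4 (α = 2): (2−10)(2−1)(2−9)(2−6) = (−8)·1·(−7)·(−4) = −224 ≡ 7, so v_4 = 7^{−1} = 8 (mod 11).
  i = 5 (α = 6): (6−10)(6−1)(6−9)(6−2) = (−4)·5·(−3)·4 = 240 ≡ 9, so v_5 = 9^{−1} = 5 (mod 11).
  v = [6, 7, 7, 8, 5].
Step 2: syndromes of r = [10, 0, 4, 6, 5] (all sums mod 11).
  S_0 = Σ v_i r_i = 6·10 + 7·0 + 7·4 + 8·6 + 5·5 = 161 ≡ 7.
  S_1 = Σ v_i α_i r_i = 6·10·10 + 7·1·0 + 7·9·4 + 8·2·6 + 5·6·5 = 1098 ≡ 9.
  α_i^2 mod 11 = [1, 1, 4, 4, 3].
  S_2 = Σ v_i α_i^2 r_i = 6·1·10 + 7·1·0 + 7·4·4 + 8·4·6 + 5·3·5 = 439 ≡ 10.
  S = (7, 9, 10) ≠ 0, so r is not a codeword (an error is present).
Step 3: locate the error. For a single error e at position i, S_ℓ = v_i·e·α_i^ℓ, so α_err = S_1/S_0.
  S_0^{−1} = 7^{−1} = 8 (mod 11), so α_err = 9·8 = 72 ≡ 6 = α_5. Error position i = 5.
  Consistency check: S_2/S_1 = 10·5 = 50 ≡ 6 = α_err ✓ (single-error assumption holds).
Step 4: error magnitude e = S_0/v_5 = S_0·∏_{j≠5}(α_5 − α_j) = 7·9 = 63 ≡ 8 (mod 11).
Step 5: correct position 5: c_5 = r_5 − e = 5 − 8 ≡ 8 (mod 11). Hence c = [10, 0, 4, 6, 8].
  Check: interpolating c through the α_i gives m(x) = 5 + 6·x (degree < 2) with m(α_i) = c_i for every i, so c is indeed a codeword.


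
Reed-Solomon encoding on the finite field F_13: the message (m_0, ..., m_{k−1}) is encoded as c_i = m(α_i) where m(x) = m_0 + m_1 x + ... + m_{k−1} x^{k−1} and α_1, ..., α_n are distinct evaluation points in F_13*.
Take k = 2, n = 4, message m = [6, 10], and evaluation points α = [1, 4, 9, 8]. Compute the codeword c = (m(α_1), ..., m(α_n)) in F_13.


c = [3, 7, 5, 8]

Message polynomial: m(x) = 6 + 10·x (mod 13).
For each evaluation point α_i, compute m(α_i) mod 13:
  α_1 = 1: Horner steps 10 → 3, so m(1) = 3.
  α_2 = 4: Horner steps 10 → 7, so m(4) = 7.
  α_3 = 9: Horner steps 10 → 5, so m(9) = 5.
  α_4 = 8: Horner steps 10 → 8, so m(8) = 8.
Codeword c = [3, 7, 5, 8] ∈ F_13^4.


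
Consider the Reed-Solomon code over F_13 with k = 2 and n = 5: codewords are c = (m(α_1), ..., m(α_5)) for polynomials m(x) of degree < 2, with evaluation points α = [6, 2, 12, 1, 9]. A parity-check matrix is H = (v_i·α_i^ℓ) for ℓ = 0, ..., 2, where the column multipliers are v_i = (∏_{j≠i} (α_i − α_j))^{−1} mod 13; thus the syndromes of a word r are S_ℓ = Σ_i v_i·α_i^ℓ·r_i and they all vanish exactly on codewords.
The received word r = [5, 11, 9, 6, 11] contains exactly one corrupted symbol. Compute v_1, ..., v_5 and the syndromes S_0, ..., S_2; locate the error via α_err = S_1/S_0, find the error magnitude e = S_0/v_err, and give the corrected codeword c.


S = (10, 12, 4), error at position 5, error magnitude e = 4, c = [5, 11, 9, 6, 7].

Step 1: column multipliers v_i = (∏_{j≠i}(α_i − α_j))^{−1} mod 13.
  i = 1 (α = 6): (6−2)(6−12)(6−1)(6−9) = 4·(−6)·5·(−3) = 360 ≡ 9, so v_1 = 9^{−1} = 3 (mod 13).
  i = 2 (α = 2): (2−6)(2−12)(2−1)(2−9) = (−4)·(−10)·1·(−7) = −280 ≡ 6, so v_2 = 6^{−1} = 11 (mod 13).
  i = 3 (α = 12): (12−6)(12−2)(12−1)(12−9) = 6·10·11·3 = 1980 ≡ 4, so v_3 = 4^{−1} = 10 (mod 13).
  i = 4 (α = 1): (1−6)(1−2)(1−12)(1−9) = (−5)·(−1)·(−11)·(−8) = 440 ≡ 11, so v_4 = 11^{−1} = 6 (mod 13).
  i = 5 (α = 9): (9−6)(9−2)(9−12)(9−1) = 3·7·(−3)·8 = −504 ≡ 3, so v_5 = 3^{−1} = 9 (mod 13).
  v = [3, 11, 10, 6, 9].
Step 2: syndromes of r = [5, 11, 9, 6, 11] (all sums mod 13).
  S_0 = Σ v_i r_i = 3·5 + 11·11 + 10·9 + 6·6 + 9·11 = 361 ≡ 10.
  S_1 = Σ v_i α_i r_i = 3·6·5 + 11·2·11 + 10·12·9 + 6·1·6 + 9·9·11 = 2339 ≡ 12.
  α_i^2 mod 13 = [10, 4, 1, 1, 3].
  S_2 = Σ v_i α_i^2 r_i = 3·10·5 + 11·4·11 + 10·1·9 + 6·1·6 + 9·3·11 = 1057 ≡ 4.
  S = (10, 12, 4) ≠ 0, so r is not a codeword (an error is present).
Step 3: locate the error. For a single error e at position i, S_ℓ = v_i·e·α_i^ℓ, so α_err = S_1/S_0.
  S_0^{−1} = 10^{−1} = 4 (mod 13), so α_err = 12·4 = 48 ≡ 9 = α_5. Error position i = 5.
  Consistency check: S_2/S_1 = 4·12 = 48 ≡ 9 = α_err ✓ (single-error assumption holds).
Step 4: error magnitude e = S_0/v_5 = S_0·∏_{j≠5}(α_5 − α_j) = 10·3 = 30 ≡ 4 (mod 13).
Step 5: correct position 5: c_5 = r_5 − e = 11 − 4 ≡ 7 (mod 13). Hence c = [5, 11, 9, 6, 7].
  Check: interpolating c through the α_i gives m(x) = 1 + 5·x (degree < 2) with m(α_i) = c_i for every i, so c is indeed a codeword.


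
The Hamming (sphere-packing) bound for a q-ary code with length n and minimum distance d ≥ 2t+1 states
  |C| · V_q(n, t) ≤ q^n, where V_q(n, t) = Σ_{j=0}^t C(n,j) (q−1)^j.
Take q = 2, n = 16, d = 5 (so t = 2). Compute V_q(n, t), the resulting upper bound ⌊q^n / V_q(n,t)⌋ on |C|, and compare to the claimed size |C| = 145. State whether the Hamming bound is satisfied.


V_q(n, t) = 137, q^n = 65536, Hamming bound = 478, |C| = 145 ≤ bound (satisfied).

Step 1: Compute V_q(n, t) = Σ_{j=0}^2 C(n, j) (q−1)^j.
  j = 0: C(16,0)·(1)^0 = 1·1 = 1.
  j = 1: C(16,1)·(1)^1 = 16·1 = 16.
  j = 2: C(16,2)·(1)^2 = 120·1 = 120.
  V_q(n, t) = 1 + 16 + 120 = 137.
Step 2: q^n = 2^16 = 65536.
Step 3: Hamming bound ⌊q^n / V_q(n,t)⌋ = ⌊65536/137⌋ = 478.
Step 4: Compare |C| = 145 to 478: satisfied.
The claimed |C| lies below the Hamming bound.


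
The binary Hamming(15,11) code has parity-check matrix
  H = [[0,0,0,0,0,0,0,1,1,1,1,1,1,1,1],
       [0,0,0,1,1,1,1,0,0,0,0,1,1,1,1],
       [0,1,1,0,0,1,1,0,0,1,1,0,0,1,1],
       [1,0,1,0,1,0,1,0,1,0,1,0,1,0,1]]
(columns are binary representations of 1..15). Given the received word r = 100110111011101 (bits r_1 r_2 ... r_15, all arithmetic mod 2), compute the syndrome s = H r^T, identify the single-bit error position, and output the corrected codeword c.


s = (0, 0, 1, 1)^T, error position = 3, corrected codeword c = 101110111011101

Compute s = H r^T mod 2 one row at a time:
  s_1 = 1 + 1 + 0 + 1 + 1 + 1 + 0 + 1 = 6 ≡ 0 (mod 2).
  s_2 = 1 + 1 + 0 + 1 + 1 + 1 + 0 + 1 = 6 ≡ 0 (mod 2).
  s_3 = 0 + 0 + 0 + 1 + 0 + 1 + 0 + 1 = 3 ≡ 1 (mod 2).
  s_4 = 1 + 0 + 1 + 1 + 1 + 1 + 1 + 1 = 7 ≡ 1 (mod 2).
s = (0, 0, 1, 1)^T — this equals column 3 of H (binary 0011), so error is at position 3.
Correct: flip bit 3 of r = 100110111011101 to get c = 101110111011101.


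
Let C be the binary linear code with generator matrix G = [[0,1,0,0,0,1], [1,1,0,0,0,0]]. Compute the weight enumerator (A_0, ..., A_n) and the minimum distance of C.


Weight distribution: A_0 = 1, A_2 = 3. Minimum distance d = 2.

Enumerate all 2^2 = 4 messages m ∈ F_2^2.
For each, compute codeword c = mG in F_2^6, then tally its weight.
  m = 00 → c = 000000, weight = 0.
  m = 10 → c = 010001, weight = 2.
  m = 01 → c = 110000, weight = 2.
  m = 11 → c = 100001, weight = 2.
Tally weights:
  weight 0: 1 codewords.
  weight 2: 3 codewords.
Minimum distance d = smallest w > 0 with A_w > 0 = 2.
Sanity: Σ A_w = 4 = 2^2 = 4 ✓.


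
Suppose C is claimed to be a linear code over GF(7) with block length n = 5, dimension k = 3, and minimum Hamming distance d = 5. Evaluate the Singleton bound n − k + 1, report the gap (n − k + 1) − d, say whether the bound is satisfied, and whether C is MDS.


Singleton RHS = n − k + 1 = 3, slack = -2, bound violated (no such code; not MDS).

Singleton bound: d ≤ n − k + 1.
Here n = 5, k = 3, so n − k + 1 = 3.
Given d = 5, check d ≤ 3: NO.
Slack = (n − k + 1) − d = -2.
The slack is negative: d = 5 exceeds n − k + 1 = 3 by 2, so the Singleton bound is violated and no linear [5, 3, 5]_7 code can exist. In particular it is not MDS (MDS requires d = n − k + 1 exactly).
Description: the claimed parameters are [5, 3, 5]_7; such a code would be impossible (violates the Singleton bound).


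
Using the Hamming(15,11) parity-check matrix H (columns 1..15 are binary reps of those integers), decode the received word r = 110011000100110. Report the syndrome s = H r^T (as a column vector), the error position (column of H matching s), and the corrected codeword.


s = (1, 0, 0, 1)^T, error position = 9, corrected codeword c = 110011001100110

Compute s = H r^T mod 2 one row at a time:
  s_1 = 0 + 0 + 1 + 0 + 0 + 1 + 1 + 0 = 3 ≡ 1 (mod 2).
  s_2 = 0 + 1 + 1 + 0 + 0 + 1 + 1 + 0 = 4 ≡ 0 (mod 2).
  s_3 = 1 + 0 + 1 + 0 + 1 + 0 + 1 + 0 = 4 ≡ 0 (mod 2).
  s_4 = 1 + 0 + 1 + 0 + 0 + 0 + 1 + 0 = 3 ≡ 1 (mod 2).
s = (1, 0, 0, 1)^T — this equals column 9 of H (binary 1001), so error is at position 9.
Correct: flip bit 9 of r = 110011000100110 to get c = 110011001100110.


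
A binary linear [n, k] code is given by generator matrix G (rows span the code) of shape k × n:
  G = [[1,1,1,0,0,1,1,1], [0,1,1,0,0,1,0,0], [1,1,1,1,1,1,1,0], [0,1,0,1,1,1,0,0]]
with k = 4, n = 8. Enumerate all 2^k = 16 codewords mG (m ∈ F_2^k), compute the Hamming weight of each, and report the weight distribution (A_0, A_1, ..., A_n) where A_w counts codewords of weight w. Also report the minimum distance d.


Weight distribution: A_0 = 1, A_2 = 1, A_3 = 6, A_4 = 3, A_6 = 3, A_7 = 2. Minimum distance d = 2.

Enumerate all 2^4 = 16 messages m ∈ F_2^4.
For each, compute codeword c = mG in F_2^8, then tally its weight.
  m = 0000 → c = 00000000, weight = 0.
  m = 1000 → c = 11100111, weight = 6.
  m = 0100 → c = 01100100, weight = 3.
  m = 1100 → c = 10000011, weight = 3.
  m = 0010 → c = 11111110, weight = 7.
  m = 1010 → c = 00011001, weight = 3.
  m = 0110 → c = 10011010, weight = 4.
  m = 1110 → c = 01111101, weight = 6.
  m = 0001 → c = 01011100, weight = 4.
  m = 1001 → c = 10111011, weight = 6.
  m = 0101 → c = 00111000, weight = 3.
  m = 1101 → c = 11011111, weight = 7.
  m = 0011 → c = 10100010, weight = 3.
  m = 1011 → c = 01000101, weight = 3.
  m = 0111 → c = 11000110, weight = 4.
  m = 1111 → c = 00100001, weight = 2.
Tally weights:
  weight 0: 1 codewords.
  weight 2: 1 codewords.
  weight 3: 6 codewords.
  weight 4: 3 codewords.
  weight 6: 3 codewords.
  weight 7: 2 codewords.
Minimum distance d = smallest w > 0 with A_w > 0 = 2.
Sanity: Σ A_w = 16 = 2^4 = 16 ✓.


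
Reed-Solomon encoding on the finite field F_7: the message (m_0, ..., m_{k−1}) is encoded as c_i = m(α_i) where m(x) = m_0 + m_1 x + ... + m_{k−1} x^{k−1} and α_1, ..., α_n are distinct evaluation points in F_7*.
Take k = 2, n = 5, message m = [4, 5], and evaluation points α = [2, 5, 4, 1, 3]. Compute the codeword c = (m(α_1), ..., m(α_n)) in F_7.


c = [0, 1, 3, 2, 5]

Message polynomial: m(x) = 4 + 5·x (mod 7).
For each evaluation point α_i, compute m(α_i) mod 7:
  α_1 = 2: Horner steps 5 → 0, so m(2) = 0.
  α_2 = 5: Horner steps 5 → 1, so m(5) = 1.
  α_3 = 4: Horner steps 5 → 3, so m(4) = 3.
  α_4 = 1: Horner steps 5 → 2, so m(1) = 2.
  α_5 = 3: Horner steps 5 → 5, so m(3) = 5.
Codeword c = [0, 1, 3, 2, 5] ∈ F_7^5.


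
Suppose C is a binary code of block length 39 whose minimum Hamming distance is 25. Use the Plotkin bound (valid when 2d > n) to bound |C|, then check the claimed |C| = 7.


Plotkin bound M ≤ 4; given |C| = 7 > bound (violated).

Check applicability: 2d = 50, n = 39.
2d − n = 11 > 0, so Plotkin applies.
Compute d/(2d−n) = 25/11 ≈ 2.2727.
⌊d/(2d−n)⌋ = 2.
Plotkin bound: M ≤ 2·2 = 4.
Given |C| = 7, check: VIOLATED.
This |C| is above the Plotkin bound, so no binary code with n = 39, d = 25 and 7 codewords exists.
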